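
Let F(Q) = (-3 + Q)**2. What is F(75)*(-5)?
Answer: -25920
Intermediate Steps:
F(75)*(-5) = (-3 + 75)**2*(-5) = 72**2*(-5) = 5184*(-5) = -25920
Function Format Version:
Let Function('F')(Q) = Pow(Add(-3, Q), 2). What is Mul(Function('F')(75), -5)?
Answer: -25920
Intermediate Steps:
Mul(Function('F')(75), -5) = Mul(Pow(Add(-3, 75), 2), -5) = Mul(Pow(72, 2), -5) = Mul(5184, -5) = -25920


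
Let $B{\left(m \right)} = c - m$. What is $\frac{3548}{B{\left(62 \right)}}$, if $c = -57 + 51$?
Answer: $- \frac{887}{17} \approx -52.176$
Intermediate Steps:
$c = -6$
$B{\left(m \right)} = -6 - m$
$\frac{3548}{B{\left(62 \right)}} = \frac{3548}{-6 - 62} = \frac{3548}{-68} = 3548 \left(- \frac{1}{68}\right) = - \frac{887}{17}$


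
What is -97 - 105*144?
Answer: -15217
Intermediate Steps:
-97 - 105*144 = -97 - 15120 = -15217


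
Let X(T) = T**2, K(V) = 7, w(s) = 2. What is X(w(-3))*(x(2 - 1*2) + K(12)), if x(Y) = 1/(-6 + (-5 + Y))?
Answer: 304/11 ≈ 27.636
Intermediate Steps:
x(Y) = 1/(-11 + Y)
X(w(-3))*(x(2 - 1*2) + K(12)) = 2**2*(1/(-11 + (2 - 1*2)) + 7) = 4*(1/(-11 + (2 - 2)) + 7) = 4*(1/(-11 + 0) + 7) = 4*(1/(-11) + 7) = 4*(-1/11 + 7) = 4*(76/11) = 304/11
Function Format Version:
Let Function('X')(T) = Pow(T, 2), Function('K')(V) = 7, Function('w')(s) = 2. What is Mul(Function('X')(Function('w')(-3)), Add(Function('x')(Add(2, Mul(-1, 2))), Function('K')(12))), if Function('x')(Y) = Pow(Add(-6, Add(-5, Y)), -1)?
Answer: Rational(304, 11) ≈ 27.636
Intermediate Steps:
Function('x')(Y) = Pow(Add(-11, Y), -1)
Mul(Function('X')(Function('w')(-3)), Add(Function('x')(Add(2, Mul(-1, 2))), Function('K')(12))) = Mul(Pow(2, 2), Add(Pow(Add(-11, Add(2, Mul(-1, 2))), -1), 7)) = Mul(4, Add(Pow(Add(-11, Add(2, -2)), -1), 7)) = Mul(4, Add(Pow(Add(-11, 0), -1), 7)) = Mul(4, Add(Pow(-11, -1), 7)) = Mul(4, Add(Rational(-1, 11), 7)) = Mul(4, Rational(76, 11)) = Rational(304, 11)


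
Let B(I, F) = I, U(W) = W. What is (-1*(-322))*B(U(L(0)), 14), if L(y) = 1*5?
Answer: 1610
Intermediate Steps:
L(y) = 5
(-1*(-322))*B(U(L(0)), 14) = -1*(-322)*5 = 322*5 = 1610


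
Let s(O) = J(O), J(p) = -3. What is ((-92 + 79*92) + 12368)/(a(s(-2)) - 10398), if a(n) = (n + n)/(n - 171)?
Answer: -566776/301541 ≈ -1.8796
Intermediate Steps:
s(O) = -3
a(n) = 2*n/(-171 + n) (a(n) = (2*n)/(-171 + n) = 2*n/(-171 + n))
((-92 + 79*92) + 12368)/(a(s(-2)) - 10398) = ((-92 + 79*92) + 12368)/(2*(-3)/(-171 - 3) - 10398) = ((-92 + 7268) + 12368)/(2*(-3)/(-174) - 10398) = (7176 + 12368)/(2*(-3)*(-1/174) - 10398) = 19544/(1/29 - 10398) = 19544/(-301541/29) = 19544*(-29/301541) = -566776/301541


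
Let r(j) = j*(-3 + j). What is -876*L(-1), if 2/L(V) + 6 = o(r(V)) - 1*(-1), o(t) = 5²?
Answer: -438/5 ≈ -87.600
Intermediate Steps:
o(t) = 25
L(V) = ⅒ (L(V) = 2/(-6 + (25 - 1*(-1))) = 2/(-6 + (25 + 1)) = 2/(-6 + 26) = 2/20 = 2*(1/20) = ⅒)
-876*L(-1) = -876*⅒ = -438/5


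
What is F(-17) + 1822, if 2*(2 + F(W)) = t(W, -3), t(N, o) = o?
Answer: 3637/2 ≈ 1818.5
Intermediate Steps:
F(W) = -7/2 (F(W) = -2 + (½)*(-3) = -2 - 3/2 = -7/2)
F(-17) + 1822 = -7/2 + 1822 = 3637/2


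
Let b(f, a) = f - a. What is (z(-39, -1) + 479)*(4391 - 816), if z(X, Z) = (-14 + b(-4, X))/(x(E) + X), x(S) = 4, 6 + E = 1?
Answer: 1710280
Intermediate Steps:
E = -5 (E = -6 + 1 = -5)
z(X, Z) = (-18 - X)/(4 + X) (z(X, Z) = (-14 + (-4 - X))/(4 + X) = (-18 - X)/(4 + X))
(z(-39, -1) + 479)*(4391 - 816) = ((-18 - 1*(-39))/(4 - 39) + 479)*(4391 - 816) = ((-18 + 39)/(-35) + 479)*3575 = (-1/35*21 + 479)*3575 = (-⅗ + 479)*3575 = (2392/5)*3575 = 1710280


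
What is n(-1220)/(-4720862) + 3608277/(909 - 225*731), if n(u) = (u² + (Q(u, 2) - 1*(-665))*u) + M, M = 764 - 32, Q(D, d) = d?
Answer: -2857441490441/128695418982 ≈ -22.203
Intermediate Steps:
M = 732
n(u) = 732 + u² + 667*u (n(u) = (u² + (2 - 1*(-665))*u) + 732 = (u² + (2 + 665)*u) + 732 = (u² + 667*u) + 732 = 732 + u² + 667*u)
n(-1220)/(-4720862) + 3608277/(909 - 225*731) = (732 + (-1220)² + 667*(-1220))/(-4720862) + 3608277/(909 - 225*731) = (732 + 1488400 - 813740)*(-1/4720862) + 3608277/(909 - 164475) = 675392*(-1/4720862) + 3608277/(-163566) = -337696/2360431 + 3608277*(-1/163566) = -337696/2360431 - 1202759/54522 = -2857441490441/128695418982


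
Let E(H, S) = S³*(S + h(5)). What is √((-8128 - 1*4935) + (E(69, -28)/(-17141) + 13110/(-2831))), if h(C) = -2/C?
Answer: I*√2136922661573031545/12770045 ≈ 114.47*I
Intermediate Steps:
E(H, S) = S³*(-⅖ + S) (E(H, S) = S³*(S - 2/5) = S³*(S - 2*⅕) = S³*(S - ⅖) = S³*(-⅖ + S))
√((-8128 - 1*4935) + (E(69, -28)/(-17141) + 13110/(-2831))) = √((-8128 - 1*4935) + (((-28)³*(-⅖ - 28))/(-17141) + 13110/(-2831))) = √((-8128 - 4935) + (-21952*(-142/5)*(-1/17141) + 13110*(-1/2831))) = √(-13063 + ((3117184/5)*(-1/17141) - 690/149)) = √(-13063 + (-3117184/85705 - 690/149)) = √(-13063 - 523596866/12770045) = √(-167338694701/12770045) = I*√2136922661573031545/12770045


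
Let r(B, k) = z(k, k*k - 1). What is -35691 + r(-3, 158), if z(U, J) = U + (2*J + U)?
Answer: 14551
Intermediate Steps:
z(U, J) = 2*J + 2*U (z(U, J) = U + (U + 2*J) = 2*J + 2*U)
r(B, k) = -2 + 2*k + 2*k**2 (r(B, k) = 2*(k*k - 1) + 2*k = 2*(k**2 - 1) + 2*k = 2*(-1 + k**2) + 2*k = (-2 + 2*k**2) + 2*k = -2 + 2*k + 2*k**2)
-35691 + r(-3, 158) = -35691 + (-2 + 2*158 + 2*158**2) = -35691 + (-2 + 316 + 2*24964) = -35691 + (-2 + 316 + 49928) = -35691 + 50242 = 14551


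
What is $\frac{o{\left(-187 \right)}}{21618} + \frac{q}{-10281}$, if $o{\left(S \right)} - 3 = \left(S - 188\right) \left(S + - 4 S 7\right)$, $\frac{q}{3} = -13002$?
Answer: $- \frac{1034584768}{12347481} \approx -83.789$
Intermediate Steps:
$q = -39006$ ($q = 3 \left(-13002\right) = -39006$)
$o{\left(S \right)} = 3 - 27 S \left(-188 + S\right)$ ($o{\left(S \right)} = 3 + \left(S - 188\right) \left(S + - 4 S 7\right) = 3 + \left(-188 + S\right) \left(S - 28 S\right) = 3 + \left(-188 + S\right) \left(- 27 S\right) = 3 - 27 S \left(-188 + S\right)$)
$\frac{o{\left(-187 \right)}}{21618} + \frac{q}{-10281} = \frac{3 - 27 \left(-187\right)^{2} + 5076 \left(-187\right)}{21618} - \frac{39006}{-10281} = \left(3 - 944163 - 949212\right) \frac{1}{21618} - - \frac{13002}{3427} = \left(3 - 944163 - 949212\right) \frac{1}{21618} + \frac{13002}{3427} = \left(-1893372\right) \frac{1}{21618} + \frac{13002}{3427} = - \frac{315562}{3603} + \frac{13002}{3427} = - \frac{1034584768}{12347481}$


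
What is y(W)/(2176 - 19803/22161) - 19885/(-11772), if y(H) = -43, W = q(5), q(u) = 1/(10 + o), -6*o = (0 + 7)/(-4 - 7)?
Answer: 1299436981/778381644 ≈ 1.6694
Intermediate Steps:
o = 7/66 (o = -(0 + 7)/(6*(-4 - 7)) = -7/(6*(-11)) = -7*(-1)/(6*11) = -⅙*(-7/11) = 7/66 ≈ 0.10606)
q(u) = 66/667 (q(u) = 1/(10 + 7/66) = 1/(667/66) = 66/667)
W = 66/667 ≈ 0.098951
y(W)/(2176 - 19803/22161) - 19885/(-11772) = -43/(2176 - 19803/22161) - 19885/(-11772) = -43/(2176 - 19803*1/22161) - 19885*(-1/11772) = -43/(2176 - 6601/7387) + 19885/11772 = -43/16067511/7387 + 19885/11772 = -43*7387/16067511 + 19885/11772 = -317641/16067511 + 19885/11772 = 1299436981/778381644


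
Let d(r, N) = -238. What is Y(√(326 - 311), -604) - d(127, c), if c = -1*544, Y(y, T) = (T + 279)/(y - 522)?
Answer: 21672424/90823 + 325*√15/272469 ≈ 238.63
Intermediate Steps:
Y(y, T) = (279 + T)/(-522 + y)
c = -544
Y(√(326 - 311), -604) - d(127, c) = (279 - 604)/(-522 + √(326 - 311)) - 1*(-238) = -325/(-522 + √15) + 238 = 238 - 325/(-522 + √15)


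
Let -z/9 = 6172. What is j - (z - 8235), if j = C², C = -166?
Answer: 91339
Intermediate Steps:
z = -55548 (z = -9*6172 = -55548)
j = 27556 (j = (-166)² = 27556)
j - (z - 8235) = 27556 - (-55548 - 8235) = 27556 - 1*(-63783) = 27556 + 63783 = 91339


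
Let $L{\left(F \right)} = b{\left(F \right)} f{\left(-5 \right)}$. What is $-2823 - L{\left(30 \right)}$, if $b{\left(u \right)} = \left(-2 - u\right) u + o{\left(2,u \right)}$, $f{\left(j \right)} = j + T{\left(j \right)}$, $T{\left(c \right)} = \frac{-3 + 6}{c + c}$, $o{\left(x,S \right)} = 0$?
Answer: $-7911$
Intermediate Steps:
$T{\left(c \right)} = \frac{3}{2 c}$
$f{\left(j \right)} = j + \frac{3}{2 j}$
$b{\left(u \right)} = u \left(-2 - u\right)$ ($b{\left(u \right)} = \left(-2 - u\right) u + 0 = u \left(-2 - u\right) + 0 = u \left(-2 - u\right)$)
$L{\left(F \right)} = - \frac{53 F \left(-2 - F\right)}{10}$ ($L{\left(F \right)} = F \left(-2 - F\right) \left(-5 + \frac{3}{2 \left(-5\right)}\right) = F \left(-2 - F\right) \left(-5 + \frac{3}{2} \left(- \frac{1}{5}\right)\right) = F \left(-2 - F\right) \left(-5 - \frac{3}{10}\right) = F \left(-2 - F\right) \left(- \frac{53}{10}\right) = - \frac{53 F \left(-2 - F\right)}{10}$)
$-2823 - L{\left(30 \right)} = -2823 - \frac{53}{10} \cdot 30 \left(2 + 30\right) = -2823 - \frac{53}{10} \cdot 30 \cdot 32 = -2823 - 5088 = -7911$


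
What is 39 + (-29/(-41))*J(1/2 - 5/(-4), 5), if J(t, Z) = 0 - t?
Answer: 6193/164 ≈ 37.762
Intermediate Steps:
J(t, Z) = -t
39 + (-29/(-41))*J(1/2 - 5/(-4), 5) = 39 + (-29/(-41))*(-(1/2 - 5/(-4))) = 39 + (-29*(-1/41))*(-(1*(1/2) - 5*(-1/4))) = 39 + 29*(-(1/2 + 5/4))/41 = 39 + 29*(-1*7/4)/41 = 39 + (29/41)*(-7/4) = 39 - 203/164 = 6193/164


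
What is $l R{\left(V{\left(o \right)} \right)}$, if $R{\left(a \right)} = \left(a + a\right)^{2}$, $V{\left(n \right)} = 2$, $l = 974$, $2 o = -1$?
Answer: $15584$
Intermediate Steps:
$o = - \frac{1}{2}$ ($o = \frac{1}{2} \left(-1\right) = - \frac{1}{2} \approx -0.5$)
$R{\left(a \right)} = 4 a^{2}$ ($R{\left(a \right)} = \left(2 a\right)^{2} = 4 a^{2}$)
$l R{\left(V{\left(o \right)} \right)} = 974 \cdot 4 \cdot 2^{2} = 974 \cdot 4 \cdot 4 = 974 \cdot 16 = 15584$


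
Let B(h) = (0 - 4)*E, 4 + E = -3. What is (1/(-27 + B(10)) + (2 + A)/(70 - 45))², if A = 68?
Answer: 361/25 ≈ 14.440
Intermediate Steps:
E = -7 (E = -4 - 3 = -7)
B(h) = 28 (B(h) = (0 - 4)*(-7) = -4*(-7) = 28)
(1/(-27 + B(10)) + (2 + A)/(70 - 45))² = (1/(-27 + 28) + (2 + 68)/(70 - 45))² = (1/1 + 70/25)² = (1 + 70*(1/25))² = (1 + 14/5)² = (19/5)² = 361/25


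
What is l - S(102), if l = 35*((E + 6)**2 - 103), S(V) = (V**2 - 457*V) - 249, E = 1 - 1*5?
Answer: 32994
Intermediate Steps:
E = -4 (E = 1 - 5 = -4)
S(V) = -249 + V**2 - 457*V
l = -3465 (l = 35*((-4 + 6)**2 - 103) = 35*(2**2 - 103) = 35*(4 - 103) = 35*(-99) = -3465)
l - S(102) = -3465 - (-249 + 102**2 - 457*102) = -3465 - (-249 + 10404 - 46614) = -3465 - 1*(-36459) = -3465 + 36459 = 32994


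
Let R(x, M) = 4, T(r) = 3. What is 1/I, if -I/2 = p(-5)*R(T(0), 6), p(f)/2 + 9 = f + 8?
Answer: 1/96 ≈ 0.010417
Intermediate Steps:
p(f) = -2 + 2*f (p(f) = -18 + 2*(f + 8) = -18 + 2*(8 + f) = -18 + (16 + 2*f) = -2 + 2*f)
I = 96 (I = -2*(-2 + 2*(-5))*4 = -2*(-2 - 10)*4 = -(-24)*4 = -2*(-48) = 96)
1/I = 1/96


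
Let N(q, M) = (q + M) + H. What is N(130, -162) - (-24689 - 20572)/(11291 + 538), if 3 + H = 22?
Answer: -36172/3943 ≈ -9.1737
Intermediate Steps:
H = 19 (H = -3 + 22 = 19)
N(q, M) = 19 + M + q (N(q, M) = (q + M) + 19 = (M + q) + 19 = 19 + M + q)
N(130, -162) - (-24689 - 20572)/(11291 + 538) = (19 - 162 + 130) - (-24689 - 20572)/(11291 + 538) = -13 - (-45261)/11829 = -13 - 1*(-15087/3943) = -13 + 15087/3943 = -36172/3943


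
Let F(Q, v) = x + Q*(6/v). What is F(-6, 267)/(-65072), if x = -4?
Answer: 23/361963 ≈ 6.3542e-5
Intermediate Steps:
F(Q, v) = -4 + 6*Q/v (F(Q, v) = -4 + Q*(6/v) = -4 + 6*Q/v)
F(-6, 267)/(-65072) = (-4 + 6*(-6)/267)/(-65072) = (-4 + 6*(-6)*(1/267))*(-1/65072) = (-4 - 12/89)*(-1/65072) = -368/89*(-1/65072) = 23/361963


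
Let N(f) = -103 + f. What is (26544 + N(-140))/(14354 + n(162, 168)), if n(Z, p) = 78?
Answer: 2391/1312 ≈ 1.8224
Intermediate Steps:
(26544 + N(-140))/(14354 + n(162, 168)) = (26544 + (-103 - 140))/(14354 + 78) = (26544 - 243)/14432 = 26301*(1/14432) = 2391/1312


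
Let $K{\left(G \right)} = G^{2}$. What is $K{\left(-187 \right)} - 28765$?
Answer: $6204$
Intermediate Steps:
$K{\left(-187 \right)} - 28765 = \left(-187\right)^{2} - 28765 = 34969 - 28765 = 6204$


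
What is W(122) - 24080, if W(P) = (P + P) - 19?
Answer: -23855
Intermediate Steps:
W(P) = -19 + 2*P (W(P) = 2*P - 19 = -19 + 2*P)
W(122) - 24080 = (-19 + 2*122) - 24080 = (-19 + 244) - 24080 = 225 - 24080 = -23855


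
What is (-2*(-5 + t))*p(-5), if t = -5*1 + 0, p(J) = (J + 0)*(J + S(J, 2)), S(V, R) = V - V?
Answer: 500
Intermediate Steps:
S(V, R) = 0
p(J) = J² (p(J) = (J + 0)*(J + 0) = J*J = J²)
t = -5 (t = -5 + 0 = -5)
(-2*(-5 + t))*p(-5) = -2*(-5 - 5)*(-5)² = -2*(-10)*25 = 20*25 = 500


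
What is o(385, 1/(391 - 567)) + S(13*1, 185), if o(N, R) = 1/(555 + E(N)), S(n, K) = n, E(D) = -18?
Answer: 6982/537 ≈ 13.002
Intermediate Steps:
o(N, R) = 1/537 (o(N, R) = 1/(555 - 18) = 1/537)
o(385, 1/(391 - 567)) + S(13*1, 185) = 1/537 + 13*1 = 1/537 + 13 = 6982/537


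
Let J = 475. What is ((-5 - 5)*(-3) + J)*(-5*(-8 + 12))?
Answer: -10100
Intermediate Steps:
((-5 - 5)*(-3) + J)*(-5*(-8 + 12)) = ((-5 - 5)*(-3) + 475)*(-5*(-8 + 12)) = (-10*(-3) + 475)*(-5*4) = (30 + 475)*(-20) = 505*(-20) = -10100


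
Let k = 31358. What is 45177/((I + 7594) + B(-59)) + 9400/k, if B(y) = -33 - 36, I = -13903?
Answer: -226117861/33333554 ≈ -6.7835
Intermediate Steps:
B(y) = -69
45177/((I + 7594) + B(-59)) + 9400/k = 45177/((-13903 + 7594) - 69) + 9400/31358 = 45177/(-6309 - 69) + 9400*(1/31358) = 45177/(-6378) + 4700/15679 = 45177*(-1/6378) + 4700/15679 = -15059/2126 + 4700/15679 = -226117861/33333554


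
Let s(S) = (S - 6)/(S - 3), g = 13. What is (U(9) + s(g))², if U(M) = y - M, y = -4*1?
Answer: 15129/100 ≈ 151.29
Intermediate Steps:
s(S) = (-6 + S)/(-3 + S)
y = -4
U(M) = -4 - M
(U(9) + s(g))² = ((-4 - 1*9) + (-6 + 13)/(-3 + 13))² = ((-4 - 9) + 7/10)² = (-13 + (⅒)*7)² = (-13 + 7/10)² = (-123/10)² = 15129/100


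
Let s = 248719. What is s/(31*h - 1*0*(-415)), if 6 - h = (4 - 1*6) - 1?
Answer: 248719/279 ≈ 891.47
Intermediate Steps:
h = 9 (h = 6 - ((4 - 1*6) - 1) = 6 - ((4 - 6) - 1) = 6 - (-2 - 1) = 6 - 1*(-3) = 6 + 3 = 9)
s/(31*h - 1*0*(-415)) = 248719/(31*9 - 1*0*(-415)) = 248719/(279 + 0*(-415)) = 248719/(279 + 0) = 248719/279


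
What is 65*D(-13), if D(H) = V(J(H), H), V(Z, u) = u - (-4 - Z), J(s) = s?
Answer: -1430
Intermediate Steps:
V(Z, u) = 4 + Z + u (V(Z, u) = u + (4 + Z) = 4 + Z + u)
D(H) = 4 + 2*H (D(H) = 4 + H + H = 4 + 2*H)
65*D(-13) = 65*(4 + 2*(-13)) = 65*(4 - 26) = 65*(-22) = -1430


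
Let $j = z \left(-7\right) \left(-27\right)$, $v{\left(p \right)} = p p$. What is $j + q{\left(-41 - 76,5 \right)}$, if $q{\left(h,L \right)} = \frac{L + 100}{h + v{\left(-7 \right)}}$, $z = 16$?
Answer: $\frac{205527}{68} \approx 3022.5$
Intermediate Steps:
$v{\left(p \right)} = p^{2}$
$q{\left(h,L \right)} = \frac{100 + L}{49 + h}$ ($q{\left(h,L \right)} = \frac{L + 100}{h + \left(-7\right)^{2}} = \frac{100 + L}{h + 49} = \frac{100 + L}{49 + h}$)
$j = 3024$ ($j = 16 \left(-7\right) \left(-27\right) = \left(-112\right) \left(-27\right) = 3024$)
$j + q{\left(-41 - 76,5 \right)} = 3024 + \frac{100 + 5}{49 - 117} = 3024 + \frac{1}{49 - 117} \cdot 105 = 3024 + \frac{1}{-68} \cdot 105 = 3024 - \frac{105}{68} = \frac{205527}{68}$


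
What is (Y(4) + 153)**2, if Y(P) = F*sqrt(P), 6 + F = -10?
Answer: 14641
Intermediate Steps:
F = -16 (F = -6 - 10 = -16)
Y(P) = -16*sqrt(P)
(Y(4) + 153)**2 = (-16*sqrt(4) + 153)**2 = (-16*2 + 153)**2 = (-32 + 153)**2 = 121**2 = 14641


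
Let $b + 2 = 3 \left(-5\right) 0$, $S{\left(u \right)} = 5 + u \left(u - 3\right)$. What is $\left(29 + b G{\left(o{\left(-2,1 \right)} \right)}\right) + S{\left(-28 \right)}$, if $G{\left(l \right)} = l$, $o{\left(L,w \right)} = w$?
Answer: $900$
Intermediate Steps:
$S{\left(u \right)} = 5 + u \left(-3 + u\right)$
$b = -2$ ($b = -2 + 3 \left(-5\right) 0 = -2 - 0 = -2 + 0 = -2$)
$\left(29 + b G{\left(o{\left(-2,1 \right)} \right)}\right) + S{\left(-28 \right)} = \left(29 - 2\right) + \left(5 + \left(-28\right)^{2} - -84\right) = \left(29 - 2\right) + \left(5 + 784 + 84\right) = 27 + 873 = 900$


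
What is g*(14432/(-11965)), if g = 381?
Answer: -5498592/11965 ≈ -459.56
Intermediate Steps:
g*(14432/(-11965)) = 381*(14432/(-11965)) = 381*(14432*(-1/11965)) = 381*(-14432/11965) = -5498592/11965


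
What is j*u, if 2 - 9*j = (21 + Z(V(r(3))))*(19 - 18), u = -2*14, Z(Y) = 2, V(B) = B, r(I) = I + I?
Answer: 196/3 ≈ 65.333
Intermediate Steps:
r(I) = 2*I
u = -28
j = -7/3 (j = 2/9 - (21 + 2)*(19 - 18)/9 = 2/9 - 23/9 = -7/3 ≈ -2.3333)
j*u = -7/3*(-28) = 196/3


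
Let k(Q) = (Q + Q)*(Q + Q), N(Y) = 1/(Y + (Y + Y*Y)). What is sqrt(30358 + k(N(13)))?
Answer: sqrt(1154362954)/195 ≈ 174.24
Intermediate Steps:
N(Y) = 1/(Y**2 + 2*Y) (N(Y) = 1/(Y + (Y + Y**2)) = 1/(Y**2 + 2*Y))
k(Q) = 4*Q**2 (k(Q) = (2*Q)*(2*Q) = 4*Q**2)
sqrt(30358 + k(N(13))) = sqrt(30358 + 4*(1/(13*(2 + 13)))**2) = sqrt(30358 + 4*((1/13)/15)**2) = sqrt(30358 + 4*((1/13)*(1/15))**2) = sqrt(30358 + 4*(1/195)**2) = sqrt(30358 + 4*(1/38025)) = sqrt(30358 + 4/38025) = sqrt(1154362954/38025) = sqrt(1154362954)/195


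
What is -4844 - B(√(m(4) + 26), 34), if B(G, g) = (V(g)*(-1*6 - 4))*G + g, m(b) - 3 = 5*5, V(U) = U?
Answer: -4878 + 1020*√6 ≈ -2379.5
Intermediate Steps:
m(b) = 28 (m(b) = 3 + 5*5 = 3 + 25 = 28)
B(G, g) = g - 10*G*g (B(G, g) = (g*(-1*6 - 4))*G + g = (g*(-6 - 4))*G + g = (g*(-10))*G + g = (-10*g)*G + g = -10*G*g + g = g - 10*G*g)
-4844 - B(√(m(4) + 26), 34) = -4844 - 34*(1 - 10*√(28 + 26)) = -4844 - 34*(1 - 30*√6) = -4844 - (34 - 1020*√6) = -4844 + (-34 + 1020*√6) = -4878 + 1020*√6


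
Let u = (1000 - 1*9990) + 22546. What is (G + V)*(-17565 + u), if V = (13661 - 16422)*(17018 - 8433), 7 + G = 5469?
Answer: 95004171507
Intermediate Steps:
G = 5462 (G = -7 + 5469 = 5462)
u = 13556 (u = (1000 - 9990) + 22546 = -8990 + 22546 = 13556)
V = -23703185 (V = -2761*8585 = -23703185)
(G + V)*(-17565 + u) = (5462 - 23703185)*(-17565 + 13556) = -23697723*(-4009) = 95004171507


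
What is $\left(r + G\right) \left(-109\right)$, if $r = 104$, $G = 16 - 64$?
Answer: $-6104$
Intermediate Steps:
$G = -48$ ($G = 16 - 64 = -48$)
$\left(r + G\right) \left(-109\right) = \left(104 - 48\right) \left(-109\right) = 56 \left(-109\right) = -6104$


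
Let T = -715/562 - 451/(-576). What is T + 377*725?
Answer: 44239212011/161856 ≈ 2.7332e+5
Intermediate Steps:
T = -79189/161856 (T = -715*1/562 - 451*(-1/576) = -715/562 + 451/576 = -79189/161856 ≈ -0.48926)
T + 377*725 = -79189/161856 + 377*725 = -79189/161856 + 273325 = 44239212011/161856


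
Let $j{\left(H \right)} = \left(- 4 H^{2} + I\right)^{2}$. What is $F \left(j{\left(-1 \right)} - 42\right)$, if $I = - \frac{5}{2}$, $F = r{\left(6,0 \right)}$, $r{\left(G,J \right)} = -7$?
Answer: $- \frac{7}{4} \approx -1.75$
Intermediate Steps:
$F = -7$
$I = - \frac{5}{2}$ ($I = \left(-5\right) \frac{1}{2} = - \frac{5}{2} \approx -2.5$)
$j{\left(H \right)} = \left(- \frac{5}{2} - 4 H^{2}\right)^{2}$ ($j{\left(H \right)} = \left(- 4 H^{2} - \frac{5}{2}\right)^{2} = \left(- \frac{5}{2} - 4 H^{2}\right)^{2}$)
$F \left(j{\left(-1 \right)} - 42\right) = - 7 \left(\frac{\left(5 + 8 \left(-1\right)^{2}\right)^{2}}{4} - 42\right) = - 7 \left(\frac{\left(5 + 8 \cdot 1\right)^{2}}{4} - 42\right) = - 7 \left(\frac{\left(5 + 8\right)^{2}}{4} - 42\right) = - 7 \left(\frac{13^{2}}{4} - 42\right) = - 7 \left(\frac{1}{4} \cdot 169 - 42\right) = - 7 \left(\frac{169}{4} - 42\right) = \left(-7\right) \frac{1}{4} = - \frac{7}{4}$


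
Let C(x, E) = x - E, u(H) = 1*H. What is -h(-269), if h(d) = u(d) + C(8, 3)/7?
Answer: 1878/7 ≈ 268.29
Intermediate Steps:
u(H) = H
h(d) = 5/7 + d (h(d) = d + (8 - 1*3)/7 = d + (8 - 3)*(1/7) = d + 5*(1/7) = d + 5/7 = 5/7 + d)
-h(-269) = -(5/7 - 269) = -1*(-1878/7) = 1878/7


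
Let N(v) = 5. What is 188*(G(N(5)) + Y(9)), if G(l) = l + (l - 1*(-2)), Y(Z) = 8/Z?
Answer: 21808/9 ≈ 2423.1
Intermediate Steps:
G(l) = 2 + 2*l (G(l) = l + (l + 2) = l + (2 + l) = 2 + 2*l)
188*(G(N(5)) + Y(9)) = 188*((2 + 2*5) + 8/9) = 188*((2 + 10) + 8*(1/9)) = 188*(12 + 8/9) = 188*(116/9) = 21808/9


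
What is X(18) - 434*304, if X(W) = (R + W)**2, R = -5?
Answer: -131767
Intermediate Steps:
X(W) = (-5 + W)**2
X(18) - 434*304 = (-5 + 18)**2 - 434*304 = 13**2 - 131936 = 169 - 131936 = -131767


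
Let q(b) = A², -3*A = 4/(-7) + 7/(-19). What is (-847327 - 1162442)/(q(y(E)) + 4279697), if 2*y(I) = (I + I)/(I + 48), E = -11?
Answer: -319957234569/681332057722 ≈ -0.46961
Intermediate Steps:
y(I) = I/(48 + I) (y(I) = ((I + I)/(I + 48))/2 = ((2*I)/(48 + I))/2 = (2*I/(48 + I))/2 = I/(48 + I))
A = 125/399 (A = -(4/(-7) + 7/(-19))/3 = -(4*(-⅐) + 7*(-1/19))/3 = -(-4/7 - 7/19)/3 = -⅓*(-125/133) = 125/399 ≈ 0.31328)
q(b) = 15625/159201 (q(b) = (125/399)² = 15625/159201)
(-847327 - 1162442)/(q(y(E)) + 4279697) = (-847327 - 1162442)/(15625/159201 + 4279697) = -2009769/681332057722/159201 = -2009769*159201/681332057722 = -319957234569/681332057722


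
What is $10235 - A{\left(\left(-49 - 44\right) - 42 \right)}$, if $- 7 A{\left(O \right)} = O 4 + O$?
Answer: $\frac{70970}{7} \approx 10139.0$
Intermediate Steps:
$A{\left(O \right)} = - \frac{5 O}{7}$ ($A{\left(O \right)} = - \frac{O 4 + O}{7} = - \frac{4 O + O}{7} = - \frac{5 O}{7}$)
$10235 - A{\left(\left(-49 - 44\right) - 42 \right)} = 10235 - - \frac{5 \left(\left(-49 - 44\right) - 42\right)}{7} = 10235 - - \frac{5 \left(-93 - 42\right)}{7} = 10235 - \left(- \frac{5}{7}\right) \left(-135\right) = 10235 - \frac{675}{7} = \frac{70970}{7}$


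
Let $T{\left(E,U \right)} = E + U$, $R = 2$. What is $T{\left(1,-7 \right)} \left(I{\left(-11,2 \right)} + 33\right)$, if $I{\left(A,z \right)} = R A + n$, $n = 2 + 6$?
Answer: $-114$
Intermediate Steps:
$n = 8$
$I{\left(A,z \right)} = 8 + 2 A$ ($I{\left(A,z \right)} = 2 A + 8 = 8 + 2 A$)
$T{\left(1,-7 \right)} \left(I{\left(-11,2 \right)} + 33\right) = \left(1 - 7\right) \left(\left(8 + 2 \left(-11\right)\right) + 33\right) = - 6 \left(\left(8 - 22\right) + 33\right) = - 6 \left(-14 + 33\right) = \left(-6\right) 19 = -114$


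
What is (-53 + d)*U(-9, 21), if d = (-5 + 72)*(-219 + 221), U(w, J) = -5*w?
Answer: 3645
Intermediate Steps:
d = 134 (d = 67*2 = 134)
(-53 + d)*U(-9, 21) = (-53 + 134)*(-5*(-9)) = 81*45 = 3645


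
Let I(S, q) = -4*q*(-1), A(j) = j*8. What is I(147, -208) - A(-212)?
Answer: 864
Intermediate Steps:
A(j) = 8*j
I(S, q) = 4*q
I(147, -208) - A(-212) = 4*(-208) - 8*(-212) = -832 - 1*(-1696) = -832 + 1696 = 864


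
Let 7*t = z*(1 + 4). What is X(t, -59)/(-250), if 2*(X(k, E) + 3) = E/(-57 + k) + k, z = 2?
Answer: 9557/1361500 ≈ 0.0070195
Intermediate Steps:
t = 10/7 (t = (2*(1 + 4))/7 = (2*5)/7 = (⅐)*10 = 10/7 ≈ 1.4286)
X(k, E) = -3 + k/2 + E/(2*(-57 + k)) (X(k, E) = -3 + (E/(-57 + k) + k)/2 = -3 + (k + E/(-57 + k))/2 = -3 + (k/2 + E/(2*(-57 + k))) = -3 + k/2 + E/(2*(-57 + k)))
X(t, -59)/(-250) = ((342 - 59 + (10/7)² - 63*10/7)/(2*(-57 + 10/7)))/(-250) = ((342 - 59 + 100/49 - 90)/(2*(-389/7)))*(-1/250) = ((½)*(-7/389)*(9557/49))*(-1/250) = -9557/5446*(-1/250) = 9557/1361500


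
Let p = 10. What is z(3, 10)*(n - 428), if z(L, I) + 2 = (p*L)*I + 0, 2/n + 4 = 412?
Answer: -13009339/102 ≈ -1.2754e+5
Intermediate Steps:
n = 1/204 (n = 2/(-4 + 412) = 2/408 = 2*(1/408) = 1/204 ≈ 0.0049020)
z(L, I) = -2 + 10*I*L (z(L, I) = -2 + ((10*L)*I + 0) = -2 + (10*I*L + 0) = -2 + 10*I*L)
z(3, 10)*(n - 428) = (-2 + 10*10*3)*(1/204 - 428) = (-2 + 300)*(-87311/204) = 298*(-87311/204) = -13009339/102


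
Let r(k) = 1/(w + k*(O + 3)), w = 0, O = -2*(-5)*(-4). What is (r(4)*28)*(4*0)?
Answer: 0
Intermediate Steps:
O = -40 (O = 10*(-4) = -40)
r(k) = -1/(37*k) (r(k) = 1/(0 + k*(-40 + 3)) = 1/(0 + k*(-37)) = 1/(0 - 37*k) = 1/(-37*k) = -1/(37*k))
(r(4)*28)*(4*0) = (-1/37/4*28)*(4*0) = (-1/37*1/4*28)*0 = -1/148*28*0 = -7/37*0 = 0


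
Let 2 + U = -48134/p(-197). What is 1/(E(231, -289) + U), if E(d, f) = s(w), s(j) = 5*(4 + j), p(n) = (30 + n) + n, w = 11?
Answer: 182/37353 ≈ 0.0048724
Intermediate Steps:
p(n) = 30 + 2*n
s(j) = 20 + 5*j
E(d, f) = 75 (E(d, f) = 20 + 5*11 = 20 + 55 = 75)
U = 23703/182 (U = -2 - 48134/(30 + 2*(-197)) = -2 - 48134/(30 - 394) = -2 - 48134/(-364) = -2 - 48134*(-1/364) = -2 + 24067/182 = 23703/182 ≈ 130.24)
1/(E(231, -289) + U) = 1/(75 + 23703/182) = 1/(37353/182) = 182/37353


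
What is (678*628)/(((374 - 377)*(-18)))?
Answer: 70964/9 ≈ 7884.9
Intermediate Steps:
(678*628)/(((374 - 377)*(-18))) = 425784/((-3*(-18))) = 425784/54 = 425784*(1/54) = 70964/9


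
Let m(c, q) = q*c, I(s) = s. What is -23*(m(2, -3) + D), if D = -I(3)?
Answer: 207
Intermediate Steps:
m(c, q) = c*q
D = -3 (D = -1*3 = -3)
-23*(m(2, -3) + D) = -23*(2*(-3) - 3) = -23*(-6 - 3) = -23*(-9) = 207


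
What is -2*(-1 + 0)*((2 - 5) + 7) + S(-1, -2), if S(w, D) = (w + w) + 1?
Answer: 7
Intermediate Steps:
S(w, D) = 1 + 2*w (S(w, D) = 2*w + 1 = 1 + 2*w)
-2*(-1 + 0)*((2 - 5) + 7) + S(-1, -2) = -2*(-1 + 0)*((2 - 5) + 7) + (1 + 2*(-1)) = -(-2)*(-3 + 7) + (1 - 2) = -(-2)*4 - 1 = -2*(-4) - 1 = 8 - 1 = 7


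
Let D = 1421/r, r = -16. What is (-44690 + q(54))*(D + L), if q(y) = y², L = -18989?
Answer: 6375652315/8 ≈ 7.9696e+8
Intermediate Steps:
D = -1421/16 (D = 1421/(-16) = 1421*(-1/16) = -1421/16 ≈ -88.813)
(-44690 + q(54))*(D + L) = (-44690 + 54²)*(-1421/16 - 18989) = (-44690 + 2916)*(-305245/16) = -41774*(-305245/16) = 6375652315/8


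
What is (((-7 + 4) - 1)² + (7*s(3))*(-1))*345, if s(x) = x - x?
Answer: 5520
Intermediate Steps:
s(x) = 0
(((-7 + 4) - 1)² + (7*s(3))*(-1))*345 = (((-7 + 4) - 1)² + (7*0)*(-1))*345 = ((-3 - 1)² + 0*(-1))*345 = ((-4)² + 0)*345 = (16 + 0)*345 = 16*345 = 5520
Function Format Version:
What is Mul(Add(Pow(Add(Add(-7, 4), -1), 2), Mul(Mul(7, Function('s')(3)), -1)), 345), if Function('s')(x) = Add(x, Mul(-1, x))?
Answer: 5520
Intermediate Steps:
Function('s')(x) = 0
Mul(Add(Pow(Add(Add(-7, 4), -1), 2), Mul(Mul(7, Function('s')(3)), -1)), 345) = Mul(Add(Pow(Add(Add(-7, 4), -1), 2), Mul(Mul(7, 0), -1)), 345) = Mul(Add(Pow(Add(-3, -1), 2), Mul(0, -1)), 345) = Mul(Add(Pow(-4, 2), 0), 345) = Mul(Add(16, 0), 345) = Mul(16, 345) = 5520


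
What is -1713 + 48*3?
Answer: -1569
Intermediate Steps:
-1713 + 48*3 = -1713 + 144 = -1569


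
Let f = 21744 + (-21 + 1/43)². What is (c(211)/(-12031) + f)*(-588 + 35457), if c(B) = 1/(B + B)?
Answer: 7261576280934958299/9387524618 ≈ 7.7353e+8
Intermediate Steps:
c(B) = 1/(2*B)
f = 41018260/1849 (f = 21744 + (-21 + 1/43)² = 21744 + (-902/43)² = 21744 + 813604/1849 = 41018260/1849 ≈ 22184.)
(c(211)/(-12031) + f)*(-588 + 35457) = (((½)/211)/(-12031) + 41018260/1849)*(-588 + 35457) = (((½)*(1/211))*(-1/12031) + 41018260/1849)*34869 = ((1/422)*(-1/12031) + 41018260/1849)*34869 = (-1/5077082 + 41018260/1849)*34869 = (208253069515471/9387524618)*34869 = 7261576280934958299/9387524618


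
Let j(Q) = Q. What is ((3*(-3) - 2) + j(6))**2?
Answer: 25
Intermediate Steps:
((3*(-3) - 2) + j(6))**2 = ((3*(-3) - 2) + 6)**2 = ((-9 - 2) + 6)**2 = (-11 + 6)**2 = (-5)**2 = 25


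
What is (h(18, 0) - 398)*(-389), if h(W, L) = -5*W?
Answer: 189832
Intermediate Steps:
(h(18, 0) - 398)*(-389) = (-5*18 - 398)*(-389) = (-90 - 398)*(-389) = -488*(-389) = 189832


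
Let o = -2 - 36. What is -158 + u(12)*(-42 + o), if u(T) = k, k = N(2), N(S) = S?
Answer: -318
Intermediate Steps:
k = 2
o = -38
u(T) = 2
-158 + u(12)*(-42 + o) = -158 + 2*(-42 - 38) = -158 + 2*(-80) = -158 - 160 = -318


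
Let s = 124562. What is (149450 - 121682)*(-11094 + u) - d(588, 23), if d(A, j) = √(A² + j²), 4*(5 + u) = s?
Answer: 556512372 - √346273 ≈ 5.5651e+8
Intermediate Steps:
u = 62271/2 (u = -5 + (¼)*124562 = -5 + 62281/2 = 62271/2 ≈ 31136.)
(149450 - 121682)*(-11094 + u) - d(588, 23) = (149450 - 121682)*(-11094 + 62271/2) - √(588² + 23²) = 27768*(40083/2) - √(345744 + 529) = 556512372 - √346273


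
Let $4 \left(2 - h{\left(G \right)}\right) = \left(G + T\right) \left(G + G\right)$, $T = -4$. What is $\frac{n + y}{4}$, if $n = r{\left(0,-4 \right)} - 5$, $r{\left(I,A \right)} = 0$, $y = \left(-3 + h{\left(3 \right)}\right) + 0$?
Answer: $- \frac{9}{8} \approx -1.125$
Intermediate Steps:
$h{\left(G \right)} = 2 - \frac{G \left(-4 + G\right)}{2}$ ($h{\left(G \right)} = 2 - \frac{\left(G - 4\right) \left(G + G\right)}{4} = 2 - \frac{\left(-4 + G\right) 2 G}{4} = 2 - \frac{2 G \left(-4 + G\right)}{4} = 2 - \frac{G \left(-4 + G\right)}{2}$)
$y = \frac{1}{2}$ ($y = \left(-3 + \left(2 + 2 \cdot 3 - \frac{3^{2}}{2}\right)\right) + 0 = \left(-3 + \left(2 + 6 - \frac{9}{2}\right)\right) + 0 = \left(-3 + \frac{7}{2}\right) + 0 = \frac{1}{2} + 0 = \frac{1}{2} \approx 0.5$)
$n = -5$ ($n = 0 - 5 = -5$)
$\frac{n + y}{4} = \frac{-5 + \frac{1}{2}}{4} = \left(- \frac{9}{2}\right) \frac{1}{4} = - \frac{9}{8}$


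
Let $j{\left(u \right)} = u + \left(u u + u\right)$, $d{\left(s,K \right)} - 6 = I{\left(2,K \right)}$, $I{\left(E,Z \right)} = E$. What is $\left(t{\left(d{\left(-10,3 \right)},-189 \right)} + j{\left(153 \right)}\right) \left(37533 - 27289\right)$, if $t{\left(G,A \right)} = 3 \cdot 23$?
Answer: $243643296$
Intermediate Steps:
$d{\left(s,K \right)} = 8$ ($d{\left(s,K \right)} = 6 + 2 = 8$)
$t{\left(G,A \right)} = 69$
$j{\left(u \right)} = u^{2} + 2 u$ ($j{\left(u \right)} = u + \left(u^{2} + u\right) = u + \left(u + u^{2}\right) = u^{2} + 2 u$)
$\left(t{\left(d{\left(-10,3 \right)},-189 \right)} + j{\left(153 \right)}\right) \left(37533 - 27289\right) = \left(69 + 153 \left(2 + 153\right)\right) \left(37533 - 27289\right) = \left(69 + 153 \cdot 155\right) 10244 = \left(69 + 23715\right) 10244 = 23784 \cdot 10244 = 243643296$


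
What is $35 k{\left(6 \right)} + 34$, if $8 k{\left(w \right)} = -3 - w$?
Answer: $- \frac{43}{8} \approx -5.375$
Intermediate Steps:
$k{\left(w \right)} = - \frac{3}{8} - \frac{w}{8}$ ($k{\left(w \right)} = \frac{-3 - w}{8} = - \frac{3}{8} - \frac{w}{8}$)
$35 k{\left(6 \right)} + 34 = 35 \left(- \frac{3}{8} - \frac{3}{4}\right) + 34 = 35 \left(- \frac{9}{8}\right) + 34 = - \frac{315}{8} + 34 = - \frac{43}{8}$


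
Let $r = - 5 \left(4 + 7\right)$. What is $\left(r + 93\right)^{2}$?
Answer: $1444$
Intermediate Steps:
$r = -55$ ($r = \left(-5\right) 11 = -55$)
$\left(r + 93\right)^{2} = \left(-55 + 93\right)^{2} = 38^{2} = 1444$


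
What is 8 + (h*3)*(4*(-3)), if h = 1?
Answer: -28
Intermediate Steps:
8 + (h*3)*(4*(-3)) = 8 + (1*3)*(4*(-3)) = 8 + 3*(-12) = 8 - 36 = -28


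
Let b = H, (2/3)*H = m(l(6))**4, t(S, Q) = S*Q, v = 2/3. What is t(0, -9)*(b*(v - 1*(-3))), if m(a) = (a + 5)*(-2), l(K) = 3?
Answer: 0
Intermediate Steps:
v = 2/3 (v = 2*(1/3) = 2/3 ≈ 0.66667)
m(a) = -10 - 2*a (m(a) = (5 + a)*(-2) = -10 - 2*a)
t(S, Q) = Q*S
H = 98304 (H = 3*(-10 - 2*3)**4/2 = 3*(-10 - 6)**4/2 = (3/2)*(-16)**4 = (3/2)*65536 = 98304)
b = 98304
t(0, -9)*(b*(v - 1*(-3))) = (-9*0)*(98304*(2/3 - 1*(-3))) = 0*(98304*(2/3 + 3)) = 0*(98304*(11/3)) = 0*360448 = 0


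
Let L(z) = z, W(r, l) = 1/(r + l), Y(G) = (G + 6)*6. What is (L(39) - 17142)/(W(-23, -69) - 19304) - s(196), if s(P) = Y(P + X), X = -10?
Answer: -2044342812/1775969 ≈ -1151.1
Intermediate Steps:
Y(G) = 36 + 6*G (Y(G) = (6 + G)*6 = 36 + 6*G)
W(r, l) = 1/(l + r)
s(P) = -24 + 6*P (s(P) = 36 + 6*(P - 10) = 36 + 6*(-10 + P) = 36 + (-60 + 6*P) = -24 + 6*P)
(L(39) - 17142)/(W(-23, -69) - 19304) - s(196) = (39 - 17142)/(1/(-69 - 23) - 19304) - (-24 + 6*196) = -17103/(1/(-92) - 19304) - (-24 + 1176) = -17103/(-1/92 - 19304) - 1*1152 = -17103/(-1775969/92) - 1152 = -17103*(-92/1775969) - 1152 = 1573476/1775969 - 1152 = -2044342812/1775969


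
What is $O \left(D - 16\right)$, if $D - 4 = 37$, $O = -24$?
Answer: $-600$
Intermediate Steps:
$D = 41$ ($D = 4 + 37 = 41$)
$O \left(D - 16\right) = - 24 \left(41 - 16\right) = \left(-24\right) 25 = -600$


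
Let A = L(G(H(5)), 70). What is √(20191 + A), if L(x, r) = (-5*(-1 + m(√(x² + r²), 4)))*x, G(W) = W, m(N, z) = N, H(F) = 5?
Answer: √(20216 - 125*√197) ≈ 135.87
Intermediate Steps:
L(x, r) = x*(5 - 5*√(r² + x²)) (L(x, r) = (-5*(-1 + √(x² + r²)))*x = (-5*(-1 + √(r² + x²)))*x = (5 - 5*√(r² + x²))*x = x*(5 - 5*√(r² + x²)))
A = 25 - 125*√197 (A = 5*5*(1 - √(70² + 5²)) = 5*5*(1 - √(4900 + 25)) = 5*5*(1 - √4925) = 5*5*(1 - 5*√197) = 25 - 125*√197 ≈ -1729.5)
√(20191 + A) = √(20191 + (25 - 125*√197)) = √(20216 - 125*√197)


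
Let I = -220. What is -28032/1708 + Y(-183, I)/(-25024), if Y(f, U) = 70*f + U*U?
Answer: -95282561/5342624 ≈ -17.834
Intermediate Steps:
Y(f, U) = U² + 70*f (Y(f, U) = 70*f + U² = U² + 70*f)
-28032/1708 + Y(-183, I)/(-25024) = -28032/1708 + ((-220)² + 70*(-183))/(-25024) = -28032*1/1708 + (48400 - 12810)*(-1/25024) = -7008/427 + 35590*(-1/25024) = -7008/427 - 17795/12512 = -95282561/5342624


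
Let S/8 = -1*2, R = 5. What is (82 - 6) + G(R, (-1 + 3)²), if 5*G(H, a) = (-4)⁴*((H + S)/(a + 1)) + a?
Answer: -896/25 ≈ -35.840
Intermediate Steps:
S = -16 (S = 8*(-1*2) = 8*(-2) = -16)
G(H, a) = a/5 + 256*(-16 + H)/(5*(1 + a)) (G(H, a) = ((-4)⁴*((H - 16)/(a + 1)) + a)/5 = (256*((-16 + H)/(1 + a)) + a)/5 = (256*(-16 + H)/(1 + a) + a)/5 = (a + 256*(-16 + H)/(1 + a))/5 = a/5 + 256*(-16 + H)/(5*(1 + a)))
(82 - 6) + G(R, (-1 + 3)²) = (82 - 6) + (-4096 + (-1 + 3)² + ((-1 + 3)²)² + 256*5)/(5*(1 + (-1 + 3)²)) = 76 + (-4096 + 2² + (2²)² + 1280)/(5*(1 + 2²)) = 76 + (-4096 + 4 + 4² + 1280)/(5*(1 + 4)) = 76 + (⅕)*(-4096 + 4 + 16 + 1280)/5 = 76 + (⅕)*(⅕)*(-2796) = 76 - 2796/25 = -896/25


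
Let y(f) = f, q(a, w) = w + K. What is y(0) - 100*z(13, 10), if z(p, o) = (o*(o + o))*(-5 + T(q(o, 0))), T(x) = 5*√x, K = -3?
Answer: 100000 - 100000*I*√3 ≈ 1.0e+5 - 1.7321e+5*I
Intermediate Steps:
q(a, w) = -3 + w (q(a, w) = w - 3 = -3 + w)
z(p, o) = 2*o²*(-5 + 5*I*√3) (z(p, o) = (o*(o + o))*(-5 + 5*√(-3 + 0)) = (o*(2*o))*(-5 + 5*√(-3)) = (2*o²)*(-5 + 5*(I*√3)) = (2*o²)*(-5 + 5*I*√3) = 2*o²*(-5 + 5*I*√3))
y(0) - 100*z(13, 10) = 0 - 1000*10²*(-1 + I*√3) = 0 - 1000*100*(-1 + I*√3) = 0 - 100*(-1000 + 1000*I*√3) = 0 + (100000 - 100000*I*√3) = 100000 - 100000*I*√3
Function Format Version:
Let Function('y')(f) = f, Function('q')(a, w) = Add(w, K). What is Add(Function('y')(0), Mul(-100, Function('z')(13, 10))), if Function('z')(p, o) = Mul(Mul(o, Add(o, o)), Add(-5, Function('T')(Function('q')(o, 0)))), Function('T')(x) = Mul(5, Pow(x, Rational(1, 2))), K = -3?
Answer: Add(100000, Mul(-100000, I, Pow(3, Rational(1, 2)))) ≈ Add(1.0000e+5, Mul(-1.7321e+5, I))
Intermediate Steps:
Function('q')(a, w) = Add(-3, w) (Function('q')(a, w) = Add(w, -3) = Add(-3, w))
Function('z')(p, o) = Mul(2, Pow(o, 2), Add(-5, Mul(5, I, Pow(3, Rational(1, 2))))) (Function('z')(p, o) = Mul(Mul(o, Add(o, o)), Add(-5, Mul(5, Pow(Add(-3, 0), Rational(1, 2))))) = Mul(Mul(o, Mul(2, o)), Add(-5, Mul(5, Pow(-3, Rational(1, 2))))) = Mul(Mul(2, Pow(o, 2)), Add(-5, Mul(5, Mul(I, Pow(3, Rational(1, 2)))))) = Mul(Mul(2, Pow(o, 2)), Add(-5, Mul(5, I, Pow(3, Rational(1, 2))))) = Mul(2, Pow(o, 2), Add(-5, Mul(5, I, Pow(3, Rational(1, 2))))))
Add(Function('y')(0), Mul(-100, Function('z')(13, 10))) = Add(0, Mul(-100, Mul(10, Pow(10, 2), Add(-1, Mul(I, Pow(3, Rational(1, 2))))))) = Add(0, Mul(-100, Mul(10, 100, Add(-1, Mul(I, Pow(3, Rational(1, 2))))))) = Add(0, Mul(-100, Add(-1000, Mul(1000, I, Pow(3, Rational(1, 2)))))) = Add(0, Add(100000, Mul(-100000, I, Pow(3, Rational(1, 2))))) = Add(100000, Mul(-100000, I, Pow(3, Rational(1, 2))))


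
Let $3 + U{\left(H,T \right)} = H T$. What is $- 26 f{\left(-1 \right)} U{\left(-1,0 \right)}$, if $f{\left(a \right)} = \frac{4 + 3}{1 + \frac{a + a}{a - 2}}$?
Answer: $\frac{1638}{5} \approx 327.6$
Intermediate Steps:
$U{\left(H,T \right)} = -3 + H T$
$f{\left(a \right)} = \frac{7}{1 + \frac{2 a}{-2 + a}}$ ($f{\left(a \right)} = \frac{7}{1 + \frac{2 a}{a - 2}} = \frac{7}{1 + \frac{2 a}{-2 + a}}$)
$- 26 f{\left(-1 \right)} U{\left(-1,0 \right)} = - 26 \frac{7 \left(-2 - 1\right)}{-2 + 3 \left(-1\right)} \left(-3 - 0\right) = - 26 \cdot 7 \frac{1}{-2 - 3} \left(-3\right) \left(-3 + 0\right) = - 26 \cdot 7 \frac{1}{-5} \left(-3\right) \left(-3\right) = - 26 \cdot 7 \left(- \frac{1}{5}\right) \left(-3\right) \left(-3\right) = \left(-26\right) \frac{21}{5} \left(-3\right) = \left(- \frac{546}{5}\right) \left(-3\right) = \frac{1638}{5}$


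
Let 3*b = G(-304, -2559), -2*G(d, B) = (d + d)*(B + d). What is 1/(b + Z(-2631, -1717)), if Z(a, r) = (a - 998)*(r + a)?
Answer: 3/46466324 ≈ 6.4563e-8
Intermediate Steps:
G(d, B) = -d*(B + d) (G(d, B) = -(d + d)*(B + d)/2 = -2*d*(B + d)/2 = -d*(B + d))
b = -870352/3 (b = (-1*(-304)*(-2559 - 304))/3 = (-1*(-304)*(-2863))/3 = (⅓)*(-870352) = -870352/3 ≈ -2.9012e+5)
Z(a, r) = (-998 + a)*(a + r)
1/(b + Z(-2631, -1717)) = 1/(-870352/3 + ((-2631)² - 998*(-2631) - 998*(-1717) - 2631*(-1717))) = 1/(-870352/3 + (6922161 + 2625738 + 1713566 + 4517427)) = 1/(-870352/3 + 15778892) = 1/(46466324/3) = 3/46466324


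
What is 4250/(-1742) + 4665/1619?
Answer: 622840/1410149 ≈ 0.44168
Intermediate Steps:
4250/(-1742) + 4665/1619 = 4250*(-1/1742) + 4665*(1/1619) = -2125/871 + 4665/1619 = 622840/1410149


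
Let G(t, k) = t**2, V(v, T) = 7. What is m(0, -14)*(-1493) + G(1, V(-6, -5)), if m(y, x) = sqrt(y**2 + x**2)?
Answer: -20901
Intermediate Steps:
m(y, x) = sqrt(x**2 + y**2)
m(0, -14)*(-1493) + G(1, V(-6, -5)) = sqrt((-14)**2 + 0**2)*(-1493) + 1**2 = sqrt(196 + 0)*(-1493) + 1 = sqrt(196)*(-1493) + 1 = 14*(-1493) + 1 = -20902 + 1 = -20901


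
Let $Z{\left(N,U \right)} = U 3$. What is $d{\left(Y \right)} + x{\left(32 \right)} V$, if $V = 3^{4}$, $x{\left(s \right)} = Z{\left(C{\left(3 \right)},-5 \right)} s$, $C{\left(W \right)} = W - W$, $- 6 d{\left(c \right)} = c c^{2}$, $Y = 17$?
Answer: $- \frac{238193}{6} \approx -39699.0$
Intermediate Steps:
$d{\left(c \right)} = - \frac{c^{3}}{6}$ ($d{\left(c \right)} = - \frac{c c^{2}}{6} = - \frac{c^{3}}{6}$)
$C{\left(W \right)} = 0$
$Z{\left(N,U \right)} = 3 U$
$x{\left(s \right)} = - 15 s$ ($x{\left(s \right)} = 3 \left(-5\right) s = - 15 s$)
$V = 81$
$d{\left(Y \right)} + x{\left(32 \right)} V = - \frac{17^{3}}{6} + \left(-15\right) 32 \cdot 81 = \left(- \frac{1}{6}\right) 4913 - 38880 = - \frac{4913}{6} - 38880 = - \frac{238193}{6}$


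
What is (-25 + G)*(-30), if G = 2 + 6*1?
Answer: 510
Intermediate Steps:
G = 8 (G = 2 + 6 = 8)
(-25 + G)*(-30) = (-25 + 8)*(-30) = -17*(-30) = 510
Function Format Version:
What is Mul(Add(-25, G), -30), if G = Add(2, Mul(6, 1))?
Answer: 510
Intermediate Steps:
G = 8 (G = Add(2, 6) = 8)
Mul(Add(-25, G), -30) = Mul(Add(-25, 8), -30) = Mul(-17, -30) = 510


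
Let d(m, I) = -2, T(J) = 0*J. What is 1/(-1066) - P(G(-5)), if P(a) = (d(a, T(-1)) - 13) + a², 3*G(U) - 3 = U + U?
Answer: 91667/9594 ≈ 9.5546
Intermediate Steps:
T(J) = 0
G(U) = 1 + 2*U/3 (G(U) = 1 + (U + U)/3 = 1 + (2*U)/3 = 1 + 2*U/3)
P(a) = -15 + a² (P(a) = (-2 - 13) + a² = -15 + a²)
1/(-1066) - P(G(-5)) = 1/(-1066) - (-15 + (1 + (⅔)*(-5))²) = -1/1066 - (-15 + (1 - 10/3)²) = -1/1066 - (-15 + (-7/3)²) = -1/1066 - (-15 + 49/9) = -1/1066 - 1*(-86/9) = -1/1066 + 86/9 = 91667/9594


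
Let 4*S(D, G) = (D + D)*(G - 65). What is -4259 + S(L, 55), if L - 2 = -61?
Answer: -3964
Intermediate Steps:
L = -59 (L = 2 - 61 = -59)
S(D, G) = D*(-65 + G)/2 (S(D, G) = ((D + D)*(G - 65))/4 = ((2*D)*(-65 + G))/4 = (2*D*(-65 + G))/4 = D*(-65 + G)/2)
-4259 + S(L, 55) = -4259 + (½)*(-59)*(-65 + 55) = -4259 + (½)*(-59)*(-10) = -4259 + 295 = -3964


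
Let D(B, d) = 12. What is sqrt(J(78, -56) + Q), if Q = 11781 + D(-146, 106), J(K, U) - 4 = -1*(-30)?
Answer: sqrt(11827) ≈ 108.75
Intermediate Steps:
J(K, U) = 34 (J(K, U) = 4 - 1*(-30) = 4 + 30 = 34)
Q = 11793 (Q = 11781 + 12 = 11793)
sqrt(J(78, -56) + Q) = sqrt(34 + 11793) = sqrt(11827)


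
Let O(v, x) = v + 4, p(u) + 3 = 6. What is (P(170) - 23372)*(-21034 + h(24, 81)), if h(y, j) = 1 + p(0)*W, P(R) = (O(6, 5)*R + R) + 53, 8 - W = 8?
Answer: 451136817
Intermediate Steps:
p(u) = 3 (p(u) = -3 + 6 = 3)
W = 0 (W = 8 - 1*8 = 8 - 8 = 0)
O(v, x) = 4 + v
P(R) = 53 + 11*R (P(R) = ((4 + 6)*R + R) + 53 = (10*R + R) + 53 = 11*R + 53 = 53 + 11*R)
h(y, j) = 1 (h(y, j) = 1 + 3*0 = 1 + 0 = 1)
(P(170) - 23372)*(-21034 + h(24, 81)) = ((53 + 11*170) - 23372)*(-21034 + 1) = ((53 + 1870) - 23372)*(-21033) = (1923 - 23372)*(-21033) = -21449*(-21033) = 451136817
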